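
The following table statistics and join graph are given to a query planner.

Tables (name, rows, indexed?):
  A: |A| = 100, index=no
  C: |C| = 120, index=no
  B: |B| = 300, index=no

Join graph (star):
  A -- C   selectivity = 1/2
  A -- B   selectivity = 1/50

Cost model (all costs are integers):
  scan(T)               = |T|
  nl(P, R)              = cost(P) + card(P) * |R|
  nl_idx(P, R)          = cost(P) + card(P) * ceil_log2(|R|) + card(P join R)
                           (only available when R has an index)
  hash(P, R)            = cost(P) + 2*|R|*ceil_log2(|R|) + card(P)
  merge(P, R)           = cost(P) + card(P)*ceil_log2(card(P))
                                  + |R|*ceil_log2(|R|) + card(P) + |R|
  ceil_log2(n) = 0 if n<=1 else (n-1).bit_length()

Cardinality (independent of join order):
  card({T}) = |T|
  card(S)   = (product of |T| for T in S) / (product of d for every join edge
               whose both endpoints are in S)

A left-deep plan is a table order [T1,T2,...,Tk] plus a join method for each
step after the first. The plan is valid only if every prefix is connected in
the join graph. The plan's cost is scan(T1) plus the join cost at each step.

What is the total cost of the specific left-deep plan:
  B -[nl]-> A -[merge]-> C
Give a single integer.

step 1: scan B: cost=300, card=300
step 2: join A via nl
    card(P join A) = 300*100/(50) = 600
    cost = 300 + 300*100 = 30300
step 3: join C via merge
    card(P join C) = 600*120/(2) = 36000
    cost = 30300 + 600*10 + 120*7 + 600 + 120 = 37860

37860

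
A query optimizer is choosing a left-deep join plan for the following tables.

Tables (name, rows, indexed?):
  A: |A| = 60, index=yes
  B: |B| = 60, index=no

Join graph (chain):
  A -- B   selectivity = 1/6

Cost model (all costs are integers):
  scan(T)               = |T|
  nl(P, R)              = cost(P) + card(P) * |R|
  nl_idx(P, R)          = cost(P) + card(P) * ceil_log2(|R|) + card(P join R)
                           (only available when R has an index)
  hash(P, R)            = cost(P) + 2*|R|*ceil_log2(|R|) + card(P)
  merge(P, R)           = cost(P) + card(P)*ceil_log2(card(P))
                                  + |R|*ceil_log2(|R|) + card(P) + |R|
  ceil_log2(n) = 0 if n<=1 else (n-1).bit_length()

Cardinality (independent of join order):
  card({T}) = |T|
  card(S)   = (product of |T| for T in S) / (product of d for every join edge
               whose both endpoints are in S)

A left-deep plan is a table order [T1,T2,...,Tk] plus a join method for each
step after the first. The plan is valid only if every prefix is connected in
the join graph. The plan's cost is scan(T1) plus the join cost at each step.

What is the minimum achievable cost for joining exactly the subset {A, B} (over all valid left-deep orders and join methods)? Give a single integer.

Selinger DP over subsets of {A,B}:
  {A}: scan cost=60, card=60
  {B}: scan cost=60, card=60
  {AB}: card=600; try (B,hash)→840, (A,hash)→840, (B,merge)→900, (A,merge)→900, (A,nl_idx)→1020, (B,nl)→3660 …(+1); best=840 via (B,hash)

840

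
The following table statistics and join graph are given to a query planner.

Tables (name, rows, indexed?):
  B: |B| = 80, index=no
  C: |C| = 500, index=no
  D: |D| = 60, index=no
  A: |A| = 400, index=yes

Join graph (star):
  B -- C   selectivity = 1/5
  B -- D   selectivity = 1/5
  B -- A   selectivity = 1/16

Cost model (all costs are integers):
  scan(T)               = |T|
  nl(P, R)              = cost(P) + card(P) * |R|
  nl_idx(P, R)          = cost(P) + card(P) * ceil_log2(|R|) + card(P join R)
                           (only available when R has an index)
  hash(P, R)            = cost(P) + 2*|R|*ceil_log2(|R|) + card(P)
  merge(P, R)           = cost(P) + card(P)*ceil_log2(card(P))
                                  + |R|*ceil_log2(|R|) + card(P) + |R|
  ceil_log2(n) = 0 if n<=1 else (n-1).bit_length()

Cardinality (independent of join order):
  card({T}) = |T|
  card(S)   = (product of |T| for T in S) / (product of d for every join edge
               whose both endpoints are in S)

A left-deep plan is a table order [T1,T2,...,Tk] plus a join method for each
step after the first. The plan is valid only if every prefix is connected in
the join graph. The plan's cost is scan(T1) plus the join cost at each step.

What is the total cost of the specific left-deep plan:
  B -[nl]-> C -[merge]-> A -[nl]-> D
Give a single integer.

step 1: scan B: cost=80, card=80
step 2: join C via nl
    card(P join C) = 80*500/(5) = 8000
    cost = 80 + 80*500 = 40080
step 3: join A via merge
    card(P join A) = 8000*400/(16) = 200000
    cost = 40080 + 8000*13 + 400*9 + 8000 + 400 = 156080
step 4: join D via nl
    card(P join D) = 200000*60/(5) = 2400000
    cost = 156080 + 200000*60 = 12156080

12156080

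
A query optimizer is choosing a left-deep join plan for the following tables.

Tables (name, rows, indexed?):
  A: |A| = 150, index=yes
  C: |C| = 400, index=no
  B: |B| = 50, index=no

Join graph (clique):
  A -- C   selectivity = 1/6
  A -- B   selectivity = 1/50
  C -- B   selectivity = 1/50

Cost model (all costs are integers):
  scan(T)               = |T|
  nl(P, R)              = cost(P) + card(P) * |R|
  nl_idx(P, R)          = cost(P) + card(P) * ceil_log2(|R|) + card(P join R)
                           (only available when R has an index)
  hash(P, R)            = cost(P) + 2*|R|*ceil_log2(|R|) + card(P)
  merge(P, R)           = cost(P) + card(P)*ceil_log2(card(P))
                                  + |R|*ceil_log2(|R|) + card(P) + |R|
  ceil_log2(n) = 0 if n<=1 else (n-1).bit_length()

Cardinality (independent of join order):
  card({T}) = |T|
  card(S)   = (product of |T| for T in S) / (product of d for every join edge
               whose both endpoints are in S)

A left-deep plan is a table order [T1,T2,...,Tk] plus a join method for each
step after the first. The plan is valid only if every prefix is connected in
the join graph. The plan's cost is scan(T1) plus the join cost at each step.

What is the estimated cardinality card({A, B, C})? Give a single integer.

Tables in S: A(150), B(50), C(400)
Edges inside S: A-C(d=6), A-B(d=50), C-B(d=50)
numerator = 150 * 50 * 400 = 3000000
denominator = 6 * 50 * 50 = 15000
card(S) = 3000000 / 15000 = 200

200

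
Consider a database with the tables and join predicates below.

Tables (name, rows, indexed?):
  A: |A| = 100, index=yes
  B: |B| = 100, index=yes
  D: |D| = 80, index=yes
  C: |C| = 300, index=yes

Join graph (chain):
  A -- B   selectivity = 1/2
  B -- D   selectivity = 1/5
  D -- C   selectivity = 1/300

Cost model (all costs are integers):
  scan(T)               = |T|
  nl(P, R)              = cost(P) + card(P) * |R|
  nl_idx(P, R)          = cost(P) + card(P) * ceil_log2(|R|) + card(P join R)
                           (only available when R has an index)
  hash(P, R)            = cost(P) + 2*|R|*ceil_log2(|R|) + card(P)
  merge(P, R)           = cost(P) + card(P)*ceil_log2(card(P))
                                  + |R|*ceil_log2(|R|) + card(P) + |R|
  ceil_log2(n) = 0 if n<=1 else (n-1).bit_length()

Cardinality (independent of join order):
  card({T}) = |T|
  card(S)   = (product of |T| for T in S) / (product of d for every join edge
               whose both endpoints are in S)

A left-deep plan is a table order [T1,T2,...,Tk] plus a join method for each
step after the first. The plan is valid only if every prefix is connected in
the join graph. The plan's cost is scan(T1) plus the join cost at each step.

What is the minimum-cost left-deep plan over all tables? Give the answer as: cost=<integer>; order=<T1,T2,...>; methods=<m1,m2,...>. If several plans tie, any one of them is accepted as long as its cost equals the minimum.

Selinger DP (subsets sized 1..n):
  {A}: scan cost=100, card=100
  {B}: scan cost=100, card=100
  {D}: scan cost=80, card=80
  {C}: scan cost=300, card=300
  {AB}: card=5000; try (B,hash)→1600, (A,hash)→1600, (B,merge)→1700, (A,merge)→1700, (B,nl_idx)→5800, (A,nl_idx)→5800 …(+2); best=1600 via (B,hash)
  {BD}: card=1600; try (D,hash)→1320, (B,merge)→1520, (D,merge)→1540, (B,hash)→1560, (B,nl_idx)→2240, (D,nl_idx)→2400 …(+2); best=1320 via (D,hash)
  {CD}: card=80; try (C,nl_idx)→880, (D,hash)→1720, (D,nl_idx)→2480, (C,merge)→3720, (D,merge)→3940, (C,hash)→5560 …(+2); best=880 via (C,nl_idx)
  {ABD}: card=80000; try (A,hash)→4320, (D,hash)→7720, (A,merge)→21320, (D,merge)→72240, (A,nl_idx)→92520, (D,nl_idx)→116600 …(+2); best=4320 via (A,hash)
  {BCD}: card=1600; try (B,merge)→2320, (B,hash)→2360, (B,nl_idx)→3040, (C,hash)→8320, (B,nl)→8880, (C,nl_idx)→17320 …(+2); best=2320 via (B,merge)
  {ABCD}: card=80000; try (A,hash)→5320, (A,merge)→22320, (C,hash)→89720, (A,nl_idx)→93520, (A,nl)→162320, (C,nl_idx)→804320 …(+2); best=5320 via (A,hash)

cost=5320; order=D,C,B,A; methods=nl_idx,merge,hash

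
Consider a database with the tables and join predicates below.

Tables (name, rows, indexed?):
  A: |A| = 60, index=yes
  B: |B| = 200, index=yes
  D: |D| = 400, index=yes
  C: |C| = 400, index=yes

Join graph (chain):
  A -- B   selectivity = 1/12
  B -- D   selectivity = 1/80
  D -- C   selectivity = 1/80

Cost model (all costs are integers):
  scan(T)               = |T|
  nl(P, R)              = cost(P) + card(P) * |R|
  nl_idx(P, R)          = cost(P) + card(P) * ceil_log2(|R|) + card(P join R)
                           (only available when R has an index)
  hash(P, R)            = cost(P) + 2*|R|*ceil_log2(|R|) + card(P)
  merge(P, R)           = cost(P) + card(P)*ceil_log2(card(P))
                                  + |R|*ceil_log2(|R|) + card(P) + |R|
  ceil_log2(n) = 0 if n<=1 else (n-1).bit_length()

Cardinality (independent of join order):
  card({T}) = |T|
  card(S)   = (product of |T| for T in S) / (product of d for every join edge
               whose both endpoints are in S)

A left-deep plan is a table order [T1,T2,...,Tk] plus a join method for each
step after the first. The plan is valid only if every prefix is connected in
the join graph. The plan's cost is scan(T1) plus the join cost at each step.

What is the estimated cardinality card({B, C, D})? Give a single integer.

5000

Tables in S: B(200), C(400), D(400)
Edges inside S: B-D(d=80), D-C(d=80)
numerator = 200 * 400 * 400 = 32000000
denominator = 80 * 80 = 6400
card(S) = 32000000 / 6400 = 5000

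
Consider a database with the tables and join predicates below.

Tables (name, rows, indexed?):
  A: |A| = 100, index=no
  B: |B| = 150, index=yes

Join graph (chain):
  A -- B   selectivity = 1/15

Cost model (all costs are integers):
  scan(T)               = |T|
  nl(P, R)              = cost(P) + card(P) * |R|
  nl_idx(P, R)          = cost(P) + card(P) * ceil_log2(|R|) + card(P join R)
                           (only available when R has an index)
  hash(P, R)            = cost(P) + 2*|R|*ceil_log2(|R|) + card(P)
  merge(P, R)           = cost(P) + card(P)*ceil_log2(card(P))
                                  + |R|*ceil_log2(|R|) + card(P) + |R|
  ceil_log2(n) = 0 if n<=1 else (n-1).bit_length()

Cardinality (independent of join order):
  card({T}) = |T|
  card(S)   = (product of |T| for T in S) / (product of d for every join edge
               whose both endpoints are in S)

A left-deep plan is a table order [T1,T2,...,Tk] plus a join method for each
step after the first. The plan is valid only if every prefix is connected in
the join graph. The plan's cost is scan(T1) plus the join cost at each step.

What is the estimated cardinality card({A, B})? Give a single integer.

Tables in S: A(100), B(150)
Edges inside S: A-B(d=15)
numerator = 100 * 150 = 15000
denominator = 15 = 15
card(S) = 15000 / 15 = 1000

1000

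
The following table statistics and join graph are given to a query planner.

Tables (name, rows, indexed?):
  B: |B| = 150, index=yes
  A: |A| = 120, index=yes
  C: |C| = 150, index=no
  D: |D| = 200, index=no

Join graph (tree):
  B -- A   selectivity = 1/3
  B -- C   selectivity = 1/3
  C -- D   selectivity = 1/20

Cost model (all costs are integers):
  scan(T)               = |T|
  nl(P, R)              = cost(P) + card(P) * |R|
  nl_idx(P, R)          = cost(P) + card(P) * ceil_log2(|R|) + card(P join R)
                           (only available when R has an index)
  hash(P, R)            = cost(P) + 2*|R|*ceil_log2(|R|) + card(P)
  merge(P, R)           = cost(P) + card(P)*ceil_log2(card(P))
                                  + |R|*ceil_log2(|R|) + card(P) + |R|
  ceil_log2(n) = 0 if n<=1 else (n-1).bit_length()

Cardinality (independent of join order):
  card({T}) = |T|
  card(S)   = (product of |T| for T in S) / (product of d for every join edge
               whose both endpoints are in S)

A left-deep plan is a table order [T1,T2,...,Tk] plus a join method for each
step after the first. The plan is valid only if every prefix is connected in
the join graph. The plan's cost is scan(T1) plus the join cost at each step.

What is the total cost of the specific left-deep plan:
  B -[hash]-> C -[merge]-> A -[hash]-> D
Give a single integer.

411860

step 1: scan B: cost=150, card=150
step 2: join C via hash
    card(P join C) = 150*150/(3) = 7500
    cost = 150 + 2*150*8 + 150 = 2700
step 3: join A via merge
    card(P join A) = 7500*120/(3) = 300000
    cost = 2700 + 7500*13 + 120*7 + 7500 + 120 = 108660
step 4: join D via hash
    card(P join D) = 300000*200/(20) = 3000000
    cost = 108660 + 2*200*8 + 300000 = 411860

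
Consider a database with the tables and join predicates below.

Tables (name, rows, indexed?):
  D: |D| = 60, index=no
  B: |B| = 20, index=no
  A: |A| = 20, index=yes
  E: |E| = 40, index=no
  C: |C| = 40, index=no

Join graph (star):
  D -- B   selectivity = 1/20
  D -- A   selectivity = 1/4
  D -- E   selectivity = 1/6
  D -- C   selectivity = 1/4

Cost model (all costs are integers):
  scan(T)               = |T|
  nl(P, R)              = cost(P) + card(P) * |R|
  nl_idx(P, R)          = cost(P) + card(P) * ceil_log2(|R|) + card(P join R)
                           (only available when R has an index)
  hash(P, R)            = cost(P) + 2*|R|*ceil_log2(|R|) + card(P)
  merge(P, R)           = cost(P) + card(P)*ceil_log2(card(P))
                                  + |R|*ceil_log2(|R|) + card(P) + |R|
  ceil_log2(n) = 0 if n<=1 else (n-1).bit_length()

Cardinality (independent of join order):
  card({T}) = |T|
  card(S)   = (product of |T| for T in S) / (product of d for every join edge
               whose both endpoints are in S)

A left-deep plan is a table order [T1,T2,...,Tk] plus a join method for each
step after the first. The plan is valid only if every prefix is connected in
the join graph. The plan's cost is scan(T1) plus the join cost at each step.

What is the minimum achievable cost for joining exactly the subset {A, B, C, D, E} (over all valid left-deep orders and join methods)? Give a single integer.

Selinger DP over subsets of {A,B,C,D,E}:
  {D}: scan cost=60, card=60
  {B}: scan cost=20, card=20
  {A}: scan cost=20, card=20
  {E}: scan cost=40, card=40
  {C}: scan cost=40, card=40
  {BD}: card=60; try (B,hash)→320, (D,merge)→560, (B,merge)→600, (D,hash)→760, (D,nl)→1220, (B,nl)→1260; best=320 via (B,hash)
  {AD}: card=300; try (A,hash)→320, (D,merge)→560, (A,merge)→600, (A,nl_idx)→660, (D,hash)→760, (D,nl)→1220 …(+1); best=320 via (A,hash)
  {DE}: card=400; try (E,hash)→600, (D,merge)→740, (E,merge)→760, (D,hash)→800, (D,nl)→2440, (E,nl)→2460; best=600 via (E,hash)
  {CD}: card=600; try (C,hash)→600, (D,merge)→740, (C,merge)→760, (D,hash)→800, (D,nl)→2440, (C,nl)→2460; best=600 via (C,hash)
  {ABD}: card=300; try (A,hash)→580, (B,hash)→820, (A,merge)→860, (A,nl_idx)→920, (A,nl)→1520, (B,merge)→3440 …(+1); best=580 via (A,hash)
  {BDE}: card=400; try (E,hash)→860, (E,merge)→1020, (B,hash)→1200, (E,nl)→2720, (B,merge)→4720, (B,nl)→8600; best=860 via (E,hash)
  {BCD}: card=600; try (C,hash)→860, (C,merge)→1020, (B,hash)→1400, (C,nl)→2720, (B,merge)→7320, (B,nl)→12600; best=860 via (C,hash)
  {ADE}: card=2000; try (E,hash)→1100, (A,hash)→1200, (E,merge)→3600, (A,nl_idx)→4600, (A,merge)→4720, (A,nl)→8600 …(+1); best=1100 via (E,hash)
  {ACD}: card=3000; try (C,hash)→1100, (A,hash)→1400, (C,merge)→3600, (A,nl_idx)→6600, (A,merge)→7320, (C,nl)→12320 …(+1); best=1100 via (C,hash)
  {CDE}: card=4000; try (C,hash)→1480, (E,hash)→1680, (C,merge)→4880, (E,merge)→7480, (C,nl)→16600, (E,nl)→24600; best=1480 via (C,hash)
  {ABDE}: card=2000; try (E,hash)→1360, (A,hash)→1460, (B,hash)→3300, (E,merge)→3860, (A,nl_idx)→4860, (A,merge)→4980 …(+4); best=1360 via (E,hash)
  {ABCD}: card=3000; try (C,hash)→1360, (A,hash)→1660, (C,merge)→3860, (B,hash)→4300, (A,nl_idx)→6860, (A,merge)→7580 …(+4); best=1360 via (C,hash)
  {BCDE}: card=4000; try (C,hash)→1740, (E,hash)→1940, (C,merge)→5140, (B,hash)→5680, (E,merge)→7740, (C,nl)→16860 …(+3); best=1740 via (C,hash)
  {ACDE}: card=20000; try (C,hash)→3580, (E,hash)→4580, (A,hash)→5680, (C,merge)→25380, (E,merge)→40380, (A,nl_idx)→41480 …(+4); best=3580 via (C,hash)
  {ABCDE}: card=20000; try (C,hash)→3840, (E,hash)→4840, (A,hash)→5940, (B,hash)→23780, (C,merge)→25640, (E,merge)→40640 …(+7); best=3840 via (C,hash)

3840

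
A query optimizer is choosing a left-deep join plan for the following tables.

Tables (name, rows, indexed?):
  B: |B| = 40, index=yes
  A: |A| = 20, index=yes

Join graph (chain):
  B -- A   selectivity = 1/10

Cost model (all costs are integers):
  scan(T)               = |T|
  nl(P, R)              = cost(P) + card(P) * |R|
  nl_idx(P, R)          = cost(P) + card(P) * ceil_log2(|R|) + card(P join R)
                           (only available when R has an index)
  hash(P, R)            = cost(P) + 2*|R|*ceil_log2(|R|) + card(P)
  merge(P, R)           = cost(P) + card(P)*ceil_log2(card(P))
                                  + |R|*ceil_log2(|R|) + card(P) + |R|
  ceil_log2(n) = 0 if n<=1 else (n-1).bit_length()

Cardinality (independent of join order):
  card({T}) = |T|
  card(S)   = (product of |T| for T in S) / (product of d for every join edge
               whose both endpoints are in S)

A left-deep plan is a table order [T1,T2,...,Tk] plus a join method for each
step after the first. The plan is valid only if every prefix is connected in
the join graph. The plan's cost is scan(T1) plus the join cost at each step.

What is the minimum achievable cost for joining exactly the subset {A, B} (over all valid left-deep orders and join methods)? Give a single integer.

220

Selinger DP over subsets of {A,B}:
  {B}: scan cost=40, card=40
  {A}: scan cost=20, card=20
  {AB}: card=80; try (B,nl_idx)→220, (A,hash)→280, (A,nl_idx)→320, (B,merge)→420, (A,merge)→440, (B,hash)→520 …(+2); best=220 via (B,nl_idx)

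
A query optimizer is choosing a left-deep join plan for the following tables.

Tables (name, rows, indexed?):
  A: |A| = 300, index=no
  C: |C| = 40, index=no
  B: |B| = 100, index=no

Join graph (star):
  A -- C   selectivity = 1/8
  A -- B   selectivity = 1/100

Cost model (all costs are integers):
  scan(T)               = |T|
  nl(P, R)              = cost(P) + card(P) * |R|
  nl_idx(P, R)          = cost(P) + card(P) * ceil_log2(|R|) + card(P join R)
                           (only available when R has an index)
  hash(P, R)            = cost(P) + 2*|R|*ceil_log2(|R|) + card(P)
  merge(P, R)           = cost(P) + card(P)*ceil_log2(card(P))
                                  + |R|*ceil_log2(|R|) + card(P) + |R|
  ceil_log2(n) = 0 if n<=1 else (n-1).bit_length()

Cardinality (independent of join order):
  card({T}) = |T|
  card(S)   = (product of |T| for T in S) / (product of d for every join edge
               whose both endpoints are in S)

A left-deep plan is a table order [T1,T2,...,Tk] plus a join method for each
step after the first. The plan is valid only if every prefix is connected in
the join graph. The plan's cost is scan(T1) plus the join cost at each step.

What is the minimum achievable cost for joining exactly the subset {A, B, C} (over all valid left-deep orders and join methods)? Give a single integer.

2780

Selinger DP over subsets of {A,B,C}:
  {A}: scan cost=300, card=300
  {C}: scan cost=40, card=40
  {B}: scan cost=100, card=100
  {AC}: card=1500; try (C,hash)→1080, (A,merge)→3320, (C,merge)→3580, (A,hash)→5480, (A,nl)→12040, (C,nl)→12300; best=1080 via (C,hash)
  {AB}: card=300; try (B,hash)→2000, (A,merge)→3900, (B,merge)→4100, (A,hash)→5600, (A,nl)→30100, (B,nl)→30300; best=2000 via (B,hash)
  {ABC}: card=1500; try (C,hash)→2780, (B,hash)→3980, (C,merge)→5280, (C,nl)→14000, (B,merge)→19880, (B,nl)→151080; best=2780 via (C,hash)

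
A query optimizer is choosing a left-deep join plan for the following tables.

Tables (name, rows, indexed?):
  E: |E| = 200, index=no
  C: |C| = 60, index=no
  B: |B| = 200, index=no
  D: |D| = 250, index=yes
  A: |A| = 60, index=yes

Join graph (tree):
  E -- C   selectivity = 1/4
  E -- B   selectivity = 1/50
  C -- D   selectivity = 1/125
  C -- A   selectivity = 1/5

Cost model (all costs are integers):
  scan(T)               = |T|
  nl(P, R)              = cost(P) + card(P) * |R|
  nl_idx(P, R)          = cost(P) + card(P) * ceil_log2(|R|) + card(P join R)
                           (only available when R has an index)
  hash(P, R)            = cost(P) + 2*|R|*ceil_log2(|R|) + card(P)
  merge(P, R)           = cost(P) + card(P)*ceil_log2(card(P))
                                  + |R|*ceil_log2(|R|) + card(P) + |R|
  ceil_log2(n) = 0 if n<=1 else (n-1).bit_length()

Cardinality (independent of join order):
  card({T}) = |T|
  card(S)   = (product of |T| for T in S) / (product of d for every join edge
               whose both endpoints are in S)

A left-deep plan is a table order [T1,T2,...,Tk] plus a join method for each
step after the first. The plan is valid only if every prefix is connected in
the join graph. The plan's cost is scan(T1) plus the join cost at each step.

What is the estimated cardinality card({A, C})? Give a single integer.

Tables in S: A(60), C(60)
Edges inside S: C-A(d=5)
numerator = 60 * 60 = 3600
denominator = 5 = 5
card(S) = 3600 / 5 = 720

720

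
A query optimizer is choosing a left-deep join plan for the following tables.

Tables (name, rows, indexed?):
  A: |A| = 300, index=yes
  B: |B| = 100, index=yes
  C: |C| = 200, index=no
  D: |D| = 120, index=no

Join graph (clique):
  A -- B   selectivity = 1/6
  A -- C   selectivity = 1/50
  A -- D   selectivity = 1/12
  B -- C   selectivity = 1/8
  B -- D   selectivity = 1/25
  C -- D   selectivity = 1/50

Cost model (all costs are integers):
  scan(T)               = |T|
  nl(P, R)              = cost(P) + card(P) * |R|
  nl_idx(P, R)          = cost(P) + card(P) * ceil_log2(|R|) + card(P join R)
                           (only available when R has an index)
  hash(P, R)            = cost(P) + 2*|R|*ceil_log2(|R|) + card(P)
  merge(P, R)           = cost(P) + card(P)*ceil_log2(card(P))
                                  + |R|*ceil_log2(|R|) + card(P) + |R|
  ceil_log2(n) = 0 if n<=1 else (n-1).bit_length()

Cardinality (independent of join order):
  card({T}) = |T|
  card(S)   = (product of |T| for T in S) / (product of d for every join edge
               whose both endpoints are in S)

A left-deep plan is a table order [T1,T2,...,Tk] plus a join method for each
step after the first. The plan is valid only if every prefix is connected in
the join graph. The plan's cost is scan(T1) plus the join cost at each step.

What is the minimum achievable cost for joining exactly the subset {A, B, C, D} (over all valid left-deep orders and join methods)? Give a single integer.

Selinger DP over subsets of {A,B,C,D}:
  {A}: scan cost=300, card=300
  {B}: scan cost=100, card=100
  {C}: scan cost=200, card=200
  {D}: scan cost=120, card=120
  {AB}: card=5000; try (B,hash)→2000, (A,merge)→3900, (B,merge)→4100, (A,hash)→5600, (A,nl_idx)→6000, (B,nl_idx)→7400 …(+2); best=2000 via (B,hash)
  {AC}: card=1200; try (A,nl_idx)→3200, (C,hash)→3800, (A,merge)→5000, (C,merge)→5100, (A,hash)→5800, (A,nl)→60200 …(+1); best=3200 via (A,nl_idx)
  {AD}: card=3000; try (D,hash)→2280, (A,merge)→4080, (A,nl_idx)→4200, (D,merge)→4260, (A,hash)→5640, (A,nl)→36120 …(+1); best=2280 via (D,hash)
  {BC}: card=2500; try (B,hash)→1800, (C,merge)→2700, (B,merge)→2800, (C,hash)→3400, (B,nl_idx)→4100, (C,nl)→20100 …(+1); best=1800 via (B,hash)
  {BD}: card=480; try (B,nl_idx)→1440, (B,hash)→1640, (D,merge)→1860, (D,hash)→1880, (B,merge)→1880, (D,nl)→12100 …(+1); best=1440 via (B,nl_idx)
  {CD}: card=480; try (D,hash)→2080, (C,merge)→2880, (D,merge)→2960, (C,hash)→3440, (C,nl)→24120, (D,nl)→24200; best=2080 via (D,hash)
  {ABC}: card=2500; try (B,hash)→5800, (A,hash)→9700, (C,hash)→10200, (B,nl_idx)→14100, (B,merge)→18400, (A,nl_idx)→26800 …(+5); best=5800 via (B,hash)
  {ABD}: card=2000; try (B,hash)→6680, (A,hash)→7320, (A,nl_idx)→7760, (D,hash)→8680, (A,merge)→9240, (B,nl_idx)→25280 …(+5); best=6680 via (B,hash)
  {ACD}: card=240; try (D,hash)→6080, (A,nl_idx)→6640, (A,hash)→7960, (C,hash)→8480, (A,merge)→9880, (D,merge)→18560 …(+4); best=6080 via (D,hash)
  {BCD}: card=240; try (B,hash)→3960, (C,hash)→5120, (B,nl_idx)→5680, (D,hash)→5980, (B,merge)→7680, (C,merge)→8040 …(+4); best=3960 via (B,hash)
  {ABCD}: card=20; try (A,nl_idx)→6140, (B,hash)→7720, (B,nl_idx)→7780, (B,merge)→9040, (A,merge)→9120, (A,hash)→9600 …(+8); best=6140 via (A,nl_idx)

6140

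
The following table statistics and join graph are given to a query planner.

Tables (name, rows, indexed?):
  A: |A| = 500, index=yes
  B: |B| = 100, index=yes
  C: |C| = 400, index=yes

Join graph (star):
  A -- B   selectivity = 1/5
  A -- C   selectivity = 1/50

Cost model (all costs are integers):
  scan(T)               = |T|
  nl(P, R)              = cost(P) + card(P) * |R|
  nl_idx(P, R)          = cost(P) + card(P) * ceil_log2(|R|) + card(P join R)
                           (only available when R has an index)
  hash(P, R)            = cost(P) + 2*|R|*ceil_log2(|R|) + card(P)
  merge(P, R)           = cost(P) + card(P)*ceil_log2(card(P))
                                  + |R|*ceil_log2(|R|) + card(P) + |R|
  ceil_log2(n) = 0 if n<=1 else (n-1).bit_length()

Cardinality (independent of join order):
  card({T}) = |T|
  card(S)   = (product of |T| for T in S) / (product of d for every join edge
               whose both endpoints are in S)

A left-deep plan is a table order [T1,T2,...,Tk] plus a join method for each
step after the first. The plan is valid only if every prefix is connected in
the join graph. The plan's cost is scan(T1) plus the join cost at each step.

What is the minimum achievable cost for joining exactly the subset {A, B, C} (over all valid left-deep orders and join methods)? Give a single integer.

13400

Selinger DP over subsets of {A,B,C}:
  {A}: scan cost=500, card=500
  {B}: scan cost=100, card=100
  {C}: scan cost=400, card=400
  {AB}: card=10000; try (B,hash)→2400, (A,merge)→5900, (B,merge)→6300, (A,hash)→9200, (A,nl_idx)→11000, (B,nl_idx)→14000 …(+2); best=2400 via (B,hash)
  {AC}: card=4000; try (A,nl_idx)→8000, (C,hash)→8200, (C,nl_idx)→9000, (A,merge)→9400, (C,merge)→9500, (A,hash)→9800 …(+2); best=8000 via (A,nl_idx)
  {ABC}: card=80000; try (B,hash)→13400, (C,hash)→19600, (B,merge)→60800, (B,nl_idx)→116000, (C,merge)→156400, (C,nl_idx)→172400 …(+2); best=13400 via (B,hash)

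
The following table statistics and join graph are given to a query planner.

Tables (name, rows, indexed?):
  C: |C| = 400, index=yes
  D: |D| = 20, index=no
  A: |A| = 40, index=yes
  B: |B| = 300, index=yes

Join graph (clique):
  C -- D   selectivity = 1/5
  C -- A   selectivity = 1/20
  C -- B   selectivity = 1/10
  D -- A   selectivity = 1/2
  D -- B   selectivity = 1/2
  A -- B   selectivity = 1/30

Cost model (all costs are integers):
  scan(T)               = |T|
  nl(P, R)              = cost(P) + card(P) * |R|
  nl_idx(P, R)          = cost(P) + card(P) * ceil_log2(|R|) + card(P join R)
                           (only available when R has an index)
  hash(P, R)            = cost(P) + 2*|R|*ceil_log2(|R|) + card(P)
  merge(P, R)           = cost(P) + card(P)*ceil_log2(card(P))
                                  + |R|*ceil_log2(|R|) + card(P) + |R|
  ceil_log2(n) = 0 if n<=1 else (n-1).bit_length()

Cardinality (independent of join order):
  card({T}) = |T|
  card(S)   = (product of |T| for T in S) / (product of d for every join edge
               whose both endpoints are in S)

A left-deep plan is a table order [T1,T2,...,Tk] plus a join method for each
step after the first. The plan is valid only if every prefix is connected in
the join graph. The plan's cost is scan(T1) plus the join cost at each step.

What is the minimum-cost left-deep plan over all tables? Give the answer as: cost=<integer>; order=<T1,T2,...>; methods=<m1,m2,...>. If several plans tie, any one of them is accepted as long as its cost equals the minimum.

cost=6200; order=A,B,C,D; methods=nl_idx,nl_idx,hash

Selinger DP (subsets sized 1..n):
  {C}: scan cost=400, card=400
  {D}: scan cost=20, card=20
  {A}: scan cost=40, card=40
  {B}: scan cost=300, card=300
  {CD}: card=1600; try (D,hash)→1000, (C,nl_idx)→1800, (C,merge)→4140, (D,merge)→4520, (C,hash)→7240, (C,nl)→8020 …(+1); best=1000 via (D,hash)
  {AC}: card=800; try (C,nl_idx)→1200, (A,hash)→1280, (A,nl_idx)→3600, (C,merge)→4320, (A,merge)→4680, (C,hash)→7280 …(+2); best=1200 via (C,nl_idx)
  {BC}: card=12000; try (B,hash)→6200, (C,merge)→7300, (B,merge)→7400, (C,hash)→7800, (C,nl_idx)→15000, (B,nl_idx)→16000 …(+2); best=6200 via (B,hash)
  {AD}: card=400; try (D,hash)→280, (A,merge)→420, (D,merge)→440, (A,hash)→520, (A,nl_idx)→540, (A,nl)→820 …(+1); best=280 via (D,hash)
  {BD}: card=3000; try (D,hash)→800, (B,merge)→3140, (B,nl_idx)→3200, (D,merge)→3420, (B,hash)→5440, (B,nl)→6020 …(+1); best=800 via (D,hash)
  {AB}: card=400; try (B,nl_idx)→800, (A,hash)→1080, (A,nl_idx)→2500, (B,merge)→3320, (A,merge)→3580, (B,hash)→5480 …(+2); best=800 via (B,nl_idx)
  {ACD}: card=1600; try (D,hash)→2200, (A,hash)→3080, (C,nl_idx)→5480, (C,hash)→7880, (C,merge)→8280, (D,merge)→10120 …(+5); best=2200 via (D,hash)
  {BCD}: card=24000; try (B,hash)→8000, (C,hash)→11000, (D,hash)→18400, (B,merge)→23200, (B,nl_idx)→39400, (C,merge)→43800 …(+5); best=8000 via (B,hash)
  {ABC}: card=800; try (C,nl_idx)→5200, (B,hash)→7400, (C,hash)→8400, (C,merge)→8800, (B,nl_idx)→9200, (B,merge)→13000 …(+6); best=5200 via (C,nl_idx)
  {ABD}: card=2000; try (D,hash)→1400, (A,hash)→4280, (D,merge)→4920, (B,nl_idx)→5880, (B,hash)→6080, (B,merge)→7280 …(+5); best=1400 via (D,hash)
  {ABCD}: card=800; try (D,hash)→6200, (B,hash)→9200, (C,hash)→10600, (D,merge)→14120, (B,nl_idx)→17400, (C,nl_idx)→20200 …(+9); best=6200 via (D,hash)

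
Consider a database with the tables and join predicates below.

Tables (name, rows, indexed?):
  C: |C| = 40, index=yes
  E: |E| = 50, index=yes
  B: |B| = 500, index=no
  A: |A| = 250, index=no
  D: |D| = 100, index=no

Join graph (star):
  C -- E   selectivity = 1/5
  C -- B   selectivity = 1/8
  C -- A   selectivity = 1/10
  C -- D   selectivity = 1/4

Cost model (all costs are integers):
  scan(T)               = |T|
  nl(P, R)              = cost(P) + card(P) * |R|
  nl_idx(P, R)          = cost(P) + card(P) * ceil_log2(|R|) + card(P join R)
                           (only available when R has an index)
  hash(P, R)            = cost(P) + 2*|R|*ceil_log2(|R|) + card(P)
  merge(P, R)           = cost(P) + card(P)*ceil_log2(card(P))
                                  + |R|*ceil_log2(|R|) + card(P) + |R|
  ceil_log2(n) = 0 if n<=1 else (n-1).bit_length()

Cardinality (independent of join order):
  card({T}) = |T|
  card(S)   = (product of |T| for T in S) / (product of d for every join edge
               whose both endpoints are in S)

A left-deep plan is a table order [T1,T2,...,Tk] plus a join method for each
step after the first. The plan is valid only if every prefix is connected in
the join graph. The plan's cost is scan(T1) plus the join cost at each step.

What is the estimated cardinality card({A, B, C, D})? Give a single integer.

1562500

Tables in S: A(250), B(500), C(40), D(100)
Edges inside S: C-B(d=8), C-A(d=10), C-D(d=4)
numerator = 250 * 500 * 40 * 100 = 500000000
denominator = 8 * 10 * 4 = 320
card(S) = 500000000 / 320 = 1562500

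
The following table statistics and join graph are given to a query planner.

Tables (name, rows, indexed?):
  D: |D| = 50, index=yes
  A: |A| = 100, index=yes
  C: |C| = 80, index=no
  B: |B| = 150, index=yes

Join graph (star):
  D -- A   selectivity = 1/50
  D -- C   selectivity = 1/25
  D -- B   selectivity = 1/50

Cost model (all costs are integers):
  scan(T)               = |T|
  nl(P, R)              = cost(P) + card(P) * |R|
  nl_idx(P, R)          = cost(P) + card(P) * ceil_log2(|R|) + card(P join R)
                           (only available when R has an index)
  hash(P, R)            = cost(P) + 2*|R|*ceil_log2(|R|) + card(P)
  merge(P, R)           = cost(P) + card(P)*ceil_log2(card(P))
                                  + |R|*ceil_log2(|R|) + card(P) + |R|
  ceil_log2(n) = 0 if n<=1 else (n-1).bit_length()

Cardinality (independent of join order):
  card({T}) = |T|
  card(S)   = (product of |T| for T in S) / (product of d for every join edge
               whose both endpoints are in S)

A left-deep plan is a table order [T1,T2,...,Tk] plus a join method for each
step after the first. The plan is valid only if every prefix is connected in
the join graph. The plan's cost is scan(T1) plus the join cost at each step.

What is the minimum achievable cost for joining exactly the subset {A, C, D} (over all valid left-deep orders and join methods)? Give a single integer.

1720

Selinger DP over subsets of {A,C,D}:
  {D}: scan cost=50, card=50
  {A}: scan cost=100, card=100
  {C}: scan cost=80, card=80
  {AD}: card=100; try (A,nl_idx)→500, (D,hash)→800, (D,nl_idx)→800, (A,merge)→1200, (D,merge)→1250, (A,hash)→1500 …(+2); best=500 via (A,nl_idx)
  {CD}: card=160; try (D,nl_idx)→720, (D,hash)→760, (C,merge)→1040, (D,merge)→1070, (C,hash)→1220, (C,nl)→4050 …(+1); best=720 via (D,nl_idx)
  {ACD}: card=320; try (C,hash)→1720, (C,merge)→1940, (A,nl_idx)→2160, (A,hash)→2280, (A,merge)→2960, (C,nl)→8500 …(+1); best=1720 via (C,hash)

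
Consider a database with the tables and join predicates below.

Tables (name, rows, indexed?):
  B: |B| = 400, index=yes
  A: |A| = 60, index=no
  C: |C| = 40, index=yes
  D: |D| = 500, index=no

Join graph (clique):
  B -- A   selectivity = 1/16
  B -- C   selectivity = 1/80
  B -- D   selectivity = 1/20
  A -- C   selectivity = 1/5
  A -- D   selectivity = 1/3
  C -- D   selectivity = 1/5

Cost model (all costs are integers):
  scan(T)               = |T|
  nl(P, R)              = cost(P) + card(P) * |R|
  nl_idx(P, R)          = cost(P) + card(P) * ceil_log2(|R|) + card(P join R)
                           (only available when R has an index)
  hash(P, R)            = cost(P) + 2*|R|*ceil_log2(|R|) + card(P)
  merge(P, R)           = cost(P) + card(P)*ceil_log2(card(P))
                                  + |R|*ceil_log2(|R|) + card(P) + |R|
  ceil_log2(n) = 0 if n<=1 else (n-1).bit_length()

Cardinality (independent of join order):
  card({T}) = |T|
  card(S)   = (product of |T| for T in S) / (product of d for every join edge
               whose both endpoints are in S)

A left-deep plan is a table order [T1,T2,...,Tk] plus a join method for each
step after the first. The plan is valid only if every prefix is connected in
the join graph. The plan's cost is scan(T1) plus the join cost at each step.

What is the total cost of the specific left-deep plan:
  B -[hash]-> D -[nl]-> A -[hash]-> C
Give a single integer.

step 1: scan B: cost=400, card=400
step 2: join D via hash
    card(P join D) = 400*500/(20) = 10000
    cost = 400 + 2*500*9 + 400 = 9800
step 3: join A via nl
    card(P join A) = 10000*60/(16*3) = 12500
    cost = 9800 + 10000*60 = 609800
step 4: join C via hash
    card(P join C) = 12500*40/(80*5*5) = 250
    cost = 609800 + 2*40*6 + 12500 = 622780

622780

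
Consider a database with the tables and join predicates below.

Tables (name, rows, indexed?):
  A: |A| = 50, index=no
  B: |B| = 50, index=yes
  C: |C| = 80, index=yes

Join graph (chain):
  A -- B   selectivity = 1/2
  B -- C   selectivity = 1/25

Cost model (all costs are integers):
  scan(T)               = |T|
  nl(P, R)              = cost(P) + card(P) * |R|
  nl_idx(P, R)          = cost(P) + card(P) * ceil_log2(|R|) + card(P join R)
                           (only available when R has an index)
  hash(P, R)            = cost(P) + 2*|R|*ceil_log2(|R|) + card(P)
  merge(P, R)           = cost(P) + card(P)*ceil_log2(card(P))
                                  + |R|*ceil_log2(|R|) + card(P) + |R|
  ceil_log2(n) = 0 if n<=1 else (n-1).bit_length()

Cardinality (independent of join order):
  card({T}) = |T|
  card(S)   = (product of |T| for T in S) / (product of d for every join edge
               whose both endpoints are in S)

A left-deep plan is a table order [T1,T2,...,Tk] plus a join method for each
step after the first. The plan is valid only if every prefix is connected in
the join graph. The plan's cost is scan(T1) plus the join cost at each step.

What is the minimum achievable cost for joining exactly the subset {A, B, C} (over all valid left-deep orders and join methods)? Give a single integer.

1320

Selinger DP over subsets of {A,B,C}:
  {A}: scan cost=50, card=50
  {B}: scan cost=50, card=50
  {C}: scan cost=80, card=80
  {AB}: card=1250; try (B,hash)→700, (A,hash)→700, (B,merge)→750, (A,merge)→750, (B,nl_idx)→1600, (B,nl)→2550 …(+1); best=700 via (B,hash)
  {BC}: card=160; try (C,nl_idx)→560, (B,nl_idx)→720, (B,hash)→760, (C,merge)→1040, (B,merge)→1070, (C,hash)→1220 …(+2); best=560 via (C,nl_idx)
  {ABC}: card=4000; try (A,hash)→1320, (A,merge)→2350, (C,hash)→3070, (A,nl)→8560, (C,nl_idx)→13450, (C,merge)→16340 …(+1); best=1320 via (A,hash)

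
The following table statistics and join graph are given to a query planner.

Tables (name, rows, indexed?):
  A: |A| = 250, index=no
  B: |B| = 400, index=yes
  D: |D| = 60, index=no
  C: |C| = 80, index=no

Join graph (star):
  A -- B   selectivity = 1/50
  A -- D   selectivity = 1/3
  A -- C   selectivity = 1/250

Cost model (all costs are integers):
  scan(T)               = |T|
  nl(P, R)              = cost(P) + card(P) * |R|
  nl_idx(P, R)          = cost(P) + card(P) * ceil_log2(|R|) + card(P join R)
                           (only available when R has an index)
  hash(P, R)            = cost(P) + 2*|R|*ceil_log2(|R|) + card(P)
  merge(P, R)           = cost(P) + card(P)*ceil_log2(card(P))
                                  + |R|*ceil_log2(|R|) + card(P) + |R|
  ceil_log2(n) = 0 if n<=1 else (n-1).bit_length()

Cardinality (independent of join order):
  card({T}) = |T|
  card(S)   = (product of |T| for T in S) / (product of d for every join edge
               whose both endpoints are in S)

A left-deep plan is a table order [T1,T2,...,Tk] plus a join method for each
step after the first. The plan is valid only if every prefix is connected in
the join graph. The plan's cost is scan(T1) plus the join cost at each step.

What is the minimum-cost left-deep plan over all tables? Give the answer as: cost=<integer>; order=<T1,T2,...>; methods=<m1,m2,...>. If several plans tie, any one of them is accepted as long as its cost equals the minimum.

Selinger DP (subsets sized 1..n):
  {A}: scan cost=250, card=250
  {B}: scan cost=400, card=400
  {D}: scan cost=60, card=60
  {C}: scan cost=80, card=80
  {AB}: card=2000; try (B,nl_idx)→4500, (A,hash)→4800, (B,merge)→6500, (A,merge)→6650, (B,hash)→7700, (B,nl)→100250 …(+1); best=4500 via (B,nl_idx)
  {AD}: card=5000; try (D,hash)→1220, (A,merge)→2730, (D,merge)→2920, (A,hash)→4120, (A,nl)→15060, (D,nl)→15250; best=1220 via (D,hash)
  {AC}: card=80; try (C,hash)→1620, (A,merge)→2970, (C,merge)→3140, (A,hash)→4160, (A,nl)→20080, (C,nl)→20250; best=1620 via (C,hash)
  {ABD}: card=40000; try (D,hash)→7220, (B,hash)→13420, (D,merge)→28920, (B,merge)→75220, (B,nl_idx)→86220, (D,nl)→124500 …(+1); best=7220 via (D,hash)
  {ABC}: card=640; try (B,nl_idx)→2980, (B,merge)→6260, (C,hash)→7620, (B,hash)→8900, (C,merge)→29140, (B,nl)→33620 …(+1); best=2980 via (B,nl_idx)
  {ACD}: card=1600; try (D,hash)→2420, (D,merge)→2680, (D,nl)→6420, (C,hash)→7340, (C,merge)→71860, (C,nl)→401220; best=2420 via (D,hash)
  {ABCD}: card=12800; try (D,hash)→4340, (D,merge)→10440, (B,hash)→11220, (B,merge)→25620, (B,nl_idx)→29620, (D,nl)→41380 …(+4); best=4340 via (D,hash)

cost=4340; order=A,C,B,D; methods=hash,nl_idx,hash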